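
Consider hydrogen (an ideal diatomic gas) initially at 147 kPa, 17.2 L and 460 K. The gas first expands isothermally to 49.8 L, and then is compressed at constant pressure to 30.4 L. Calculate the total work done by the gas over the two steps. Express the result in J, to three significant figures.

W_total ≈ 1700 J

Step 1 (isothermal): W = P₁V₁ ln(V₂/V₁) = (2528) ln(49.8/17.2) = 2688 J.
After step 1: P = 50.77 kPa, V = 49.8 L, T = 460 K.
Step 2 (isobaric): W = PΔV = (50.77 kPa)(30.4 − 49.8 L) = -985 J.
W_total = 2688 − 985 = 1703 J.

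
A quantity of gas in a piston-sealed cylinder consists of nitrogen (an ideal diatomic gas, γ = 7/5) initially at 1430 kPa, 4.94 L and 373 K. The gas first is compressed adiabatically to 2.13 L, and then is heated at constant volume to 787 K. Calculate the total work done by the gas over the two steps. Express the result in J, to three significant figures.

Step 1 (adiabatic): W = (P₁V₁ − P₂V₂)/(γ−1) = (7064 − 9890)/0.4 = -7065 J.
Step 2 (isochoric): W = 0 (constant volume).
W_total = -7065 + 0 = -7065 J.

W_total ≈ -7060 J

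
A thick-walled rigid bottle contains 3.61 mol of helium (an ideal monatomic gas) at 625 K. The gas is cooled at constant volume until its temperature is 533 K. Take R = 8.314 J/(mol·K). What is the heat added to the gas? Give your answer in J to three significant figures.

Constant volume ⇒ W = 0, so Q = ΔU = nCᵥΔT with Cᵥ = 3R/2 = 12.47 J/(mol·K).
ΔU = (3.61)(12.47)(533 − 625) = -4142 J.

Q ≈ -4140 J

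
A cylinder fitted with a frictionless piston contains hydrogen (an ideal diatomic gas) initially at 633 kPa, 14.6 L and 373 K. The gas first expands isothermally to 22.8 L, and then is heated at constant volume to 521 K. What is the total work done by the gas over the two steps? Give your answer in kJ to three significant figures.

Step 1 (isothermal): W = P₁V₁ ln(V₂/V₁) = (9242) ln(22.8/14.6) = 4119 J.
Step 2 (isochoric): W = 0 (constant volume).
W_total = 4119 + 0 = 4119 J.

W_total ≈ 4.12 kJ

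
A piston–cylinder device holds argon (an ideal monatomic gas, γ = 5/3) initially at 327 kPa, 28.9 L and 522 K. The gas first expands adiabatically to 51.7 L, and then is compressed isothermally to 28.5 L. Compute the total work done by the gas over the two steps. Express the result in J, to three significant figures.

W_total ≈ 737 J

Step 1 (adiabatic): W = (P₁V₁ − P₂V₂)/(γ−1) = (9450 − 6413)/0.667 = 4556 J.
After step 1: P = 124 kPa, V = 51.7 L, T = 354.2 K.
Step 2 (isothermal): W = P₁V₁ ln(V₂/V₁) = (6413) ln(28.5/51.7) = -3819 J.
W_total = 4556 − 3819 = 737 J.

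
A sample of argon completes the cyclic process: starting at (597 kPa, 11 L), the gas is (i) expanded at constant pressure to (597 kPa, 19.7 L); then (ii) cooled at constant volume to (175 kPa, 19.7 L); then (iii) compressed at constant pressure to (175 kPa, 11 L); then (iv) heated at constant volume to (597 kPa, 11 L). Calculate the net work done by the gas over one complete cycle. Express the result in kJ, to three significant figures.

Constant-volume legs do no work.
W(i) = (597)(19.7 − 11) = 5194 J; W(iii) = (175)(11 − 19.7) = -1522 J.
W_net = 5194 − 1522 = 3671 J (the clockwise enclosed area).

W_net ≈ 3.67 kJ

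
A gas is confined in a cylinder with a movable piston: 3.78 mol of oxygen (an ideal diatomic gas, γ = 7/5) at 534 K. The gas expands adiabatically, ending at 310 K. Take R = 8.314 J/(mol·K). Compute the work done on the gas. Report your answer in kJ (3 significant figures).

W ≈ -17.6 kJ

Adiabatic ⇒ Q = 0, so W_by = −ΔU = nCᵥ(T₁ − T₂).
Cᵥ = 5R/2 = 20.79 J/(mol·K).
W = (3.78)(20.79)(534 − 310) = 17599 J.
Work on gas = −W_by = -17599 J.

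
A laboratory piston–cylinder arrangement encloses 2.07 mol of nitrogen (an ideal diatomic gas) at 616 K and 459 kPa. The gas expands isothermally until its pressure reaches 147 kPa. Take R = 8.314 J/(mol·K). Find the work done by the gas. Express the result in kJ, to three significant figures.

Isothermal process: W = nRT ln(V₂/V₁) = nRT ln(P₁/P₂).
W = (2.07)(8.314)(616) × ln(459/147)
  = 10601 × ln(3.122) = 10601 × 1.139
W_by_gas = 12071 J.

W ≈ 12.1 kJ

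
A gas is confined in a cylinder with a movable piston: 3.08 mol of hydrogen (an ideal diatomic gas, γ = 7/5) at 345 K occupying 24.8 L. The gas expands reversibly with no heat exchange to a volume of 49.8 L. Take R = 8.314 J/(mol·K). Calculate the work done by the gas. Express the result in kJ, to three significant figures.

Adiabatic: TV^(γ−1) = const with γ = 7/5.
T₂ = T₁ (V₁/V₂)^(γ−1) = 345 × (24.8/49.8)^0.4 = 345 × 0.7566 = 261 K.
W_by = nCᵥ(T₁ − T₂) = (3.08)(20.79)(345 − 261) = 5375 J.

W ≈ 5.37 kJ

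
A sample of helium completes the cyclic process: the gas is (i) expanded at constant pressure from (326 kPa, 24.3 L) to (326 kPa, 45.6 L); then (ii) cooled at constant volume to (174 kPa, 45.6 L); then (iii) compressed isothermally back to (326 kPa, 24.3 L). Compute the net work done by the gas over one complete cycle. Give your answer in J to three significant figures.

Leg (i): W = PΔV = (326)(45.6 − 24.3) = 6944 J.
Leg (ii): W = 0.
Leg (iii): W = PᵢVᵢ ln(V_f/Vᵢ) = (7934) ln(24.3/45.6) = -4994 J.
W_net = 6944 − 4994 = 1950 J.

W_net ≈ 1950 J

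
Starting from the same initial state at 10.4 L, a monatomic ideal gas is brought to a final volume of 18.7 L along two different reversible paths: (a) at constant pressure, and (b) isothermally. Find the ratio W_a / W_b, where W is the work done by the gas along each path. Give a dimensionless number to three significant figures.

Path (a) isobaric: W = P₁(V₂ − V₁) → W_a/(P₁V₁) = 0.7981.
Path (b) isothermal: W = P₁V₁ ln(V₂/V₁) → W_b/(P₁V₁) = 0.5867.
W_a / W_b = 0.7981 / 0.5867 = 1.36.

W_a / W_b ≈ 1.36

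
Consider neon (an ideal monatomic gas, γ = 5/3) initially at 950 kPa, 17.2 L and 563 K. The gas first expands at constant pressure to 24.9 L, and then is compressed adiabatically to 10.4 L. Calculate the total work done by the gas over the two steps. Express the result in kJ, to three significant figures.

W_total ≈ -20.7 kJ

Step 1 (isobaric): W = PΔV = (950 kPa)(24.9 − 17.2 L) = 7315 J.
After step 1: P = 950 kPa, V = 24.9 L, T = 815 K.
Step 2 (adiabatic): W = (P₁V₁ − P₂V₂)/(γ−1) = (23655 − 42335)/0.667 = -28020 J.
W_total = 7315 − 28020 = -20705 J.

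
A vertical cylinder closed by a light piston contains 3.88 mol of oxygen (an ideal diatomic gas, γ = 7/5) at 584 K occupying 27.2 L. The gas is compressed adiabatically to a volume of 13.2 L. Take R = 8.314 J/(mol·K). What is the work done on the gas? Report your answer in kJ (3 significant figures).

W ≈ 15.8 kJ

Adiabatic: TV^(γ−1) = const with γ = 7/5.
T₂ = T₁ (V₁/V₂)^(γ−1) = 584 × (27.2/13.2)^0.4 = 584 × 1.335 = 779.8 K.
W_by = nCᵥ(T₁ − T₂) = (3.88)(20.79)(584 − 779.8) = -15794 J.
Work on gas = −W_by = 15794 J.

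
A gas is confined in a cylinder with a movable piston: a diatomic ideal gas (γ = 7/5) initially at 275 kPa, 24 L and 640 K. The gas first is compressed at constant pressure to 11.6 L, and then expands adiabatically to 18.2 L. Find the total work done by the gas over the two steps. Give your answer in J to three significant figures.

Step 1 (isobaric): W = PΔV = (275 kPa)(11.6 − 24 L) = -3410 J.
After step 1: P = 275 kPa, V = 11.6 L, T = 309.3 K.
Step 2 (adiabatic): W = (P₁V₁ − P₂V₂)/(γ−1) = (3190 − 2664)/0.4 = 1315 J.
W_total = -3410 + 1315 = -2095 J.

W_total ≈ -2100 J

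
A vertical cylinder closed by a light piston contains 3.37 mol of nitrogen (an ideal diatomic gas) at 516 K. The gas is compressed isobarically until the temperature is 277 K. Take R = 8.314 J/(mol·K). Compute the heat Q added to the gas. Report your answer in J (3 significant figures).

Q ≈ -23400 J

Isobaric: W = nRΔT = (3.37)(8.314)(-239) = -6696 J.
ΔU = nCᵥΔT with Cᵥ = 5R/2: ΔU = (3.37)(20.79)(-239) = -16741 J.
Q = ΔU + W = -16741 − 6696 = -23437 J.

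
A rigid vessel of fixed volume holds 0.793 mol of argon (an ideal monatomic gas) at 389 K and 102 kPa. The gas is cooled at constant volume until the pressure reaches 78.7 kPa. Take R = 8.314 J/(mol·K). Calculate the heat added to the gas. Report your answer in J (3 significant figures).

Constant volume ⇒ W = 0, so Q = ΔU = nCᵥΔT with Cᵥ = 3R/2 = 12.47 J/(mol·K).
At constant V, T₂/T₁ = P₂/P₁ ⇒ ΔT = T₁(P₂/P₁ − 1) = 389·(78.7/102 − 1) = -88.86 K.
ΔU = (0.793)(12.47)(-88.86) = -878.8 J.

Q ≈ -879 J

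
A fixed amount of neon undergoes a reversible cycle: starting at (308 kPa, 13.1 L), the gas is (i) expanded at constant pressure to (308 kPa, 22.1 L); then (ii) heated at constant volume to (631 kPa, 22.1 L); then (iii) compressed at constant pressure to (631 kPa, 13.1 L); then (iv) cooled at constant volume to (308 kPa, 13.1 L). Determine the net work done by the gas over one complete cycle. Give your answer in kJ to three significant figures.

W_net ≈ -2.91 kJ

Constant-volume legs do no work.
W(i) = (308)(22.1 − 13.1) = 2772 J; W(iii) = (631)(13.1 − 22.1) = -5679 J.
W_net = 2772 − 5679 = -2907 J (the counter-clockwise enclosed area).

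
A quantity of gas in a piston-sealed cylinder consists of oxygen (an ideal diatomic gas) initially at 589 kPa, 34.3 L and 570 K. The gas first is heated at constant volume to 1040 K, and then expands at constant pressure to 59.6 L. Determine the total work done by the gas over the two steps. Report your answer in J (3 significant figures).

W_total ≈ 27200 J

Step 1 (isochoric): W = 0 (constant volume).
After step 1: P = 1075 kPa (V unchanged).
Step 2 (isobaric): W = PΔV = (1075 kPa)(59.6 − 34.3 L) = 27189 J.
W_total = 0 + 27189 = 27189 J.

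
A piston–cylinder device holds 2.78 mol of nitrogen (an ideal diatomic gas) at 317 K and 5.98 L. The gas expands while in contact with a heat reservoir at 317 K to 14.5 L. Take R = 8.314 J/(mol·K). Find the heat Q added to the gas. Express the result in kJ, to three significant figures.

Isothermal ⇒ ΔU = 0, so Q = W = nRT ln(V₂/V₁).
Q = (2.78)(8.314)(317) ln(14.5/5.98) = 7327 × 0.8857 = 6490 J.

Q ≈ 6.49 kJ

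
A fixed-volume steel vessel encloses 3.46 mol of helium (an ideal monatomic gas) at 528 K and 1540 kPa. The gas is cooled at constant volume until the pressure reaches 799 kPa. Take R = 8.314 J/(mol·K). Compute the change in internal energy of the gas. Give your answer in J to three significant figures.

Constant volume ⇒ W = 0, so Q = ΔU = nCᵥΔT with Cᵥ = 3R/2 = 12.47 J/(mol·K).
At constant V, T₂/T₁ = P₂/P₁ ⇒ ΔT = T₁(P₂/P₁ − 1) = 528·(799/1540 − 1) = -254.1 K.
ΔU = (3.46)(12.47)(-254.1) = -10962 J.

ΔU ≈ -11000 J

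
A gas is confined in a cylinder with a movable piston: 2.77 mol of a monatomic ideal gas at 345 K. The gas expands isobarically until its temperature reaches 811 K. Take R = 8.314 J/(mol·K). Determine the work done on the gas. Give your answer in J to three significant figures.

W ≈ -10700 J

Isobaric: W = P ΔV = nR ΔT.
W = (2.77)(8.314)(811 − 345) = 10732 J.
Work on gas = −W_by = -10732 J.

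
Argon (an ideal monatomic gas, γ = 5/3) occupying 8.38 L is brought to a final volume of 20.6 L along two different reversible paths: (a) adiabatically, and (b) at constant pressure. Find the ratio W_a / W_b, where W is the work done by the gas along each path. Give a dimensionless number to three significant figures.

W_a / W_b ≈ 0.464

Path (a) adiabatic: W = P₁V₁(1 − (V₁/V₂)^(γ−1))/(γ−1) → W_a/(P₁V₁) = 0.6765.
Path (b) isobaric: W = P₁(V₂ − V₁) → W_b/(P₁V₁) = 1.458.
W_a / W_b = 0.6765 / 1.458 = 0.4639.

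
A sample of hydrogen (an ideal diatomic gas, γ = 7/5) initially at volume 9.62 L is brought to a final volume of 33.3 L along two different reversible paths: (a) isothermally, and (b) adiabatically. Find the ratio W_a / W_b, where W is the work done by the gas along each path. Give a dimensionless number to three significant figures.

Path (a) isothermal: W = P₁V₁ ln(V₂/V₁) → W_a/(P₁V₁) = 1.242.
Path (b) adiabatic: W = P₁V₁(1 − (V₁/V₂)^(γ−1))/(γ−1) → W_b/(P₁V₁) = 0.9786.
W_a / W_b = 1.242 / 0.9786 = 1.269.

W_a / W_b ≈ 1.27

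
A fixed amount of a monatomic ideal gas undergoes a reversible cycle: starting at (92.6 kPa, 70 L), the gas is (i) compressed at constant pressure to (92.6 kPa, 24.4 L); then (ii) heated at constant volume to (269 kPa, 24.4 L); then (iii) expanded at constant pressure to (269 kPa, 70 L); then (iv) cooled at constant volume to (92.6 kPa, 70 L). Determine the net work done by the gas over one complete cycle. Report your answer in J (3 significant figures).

Constant-volume legs do no work.
W(i) = (92.6)(24.4 − 70) = -4223 J; W(iii) = (269)(70 − 24.4) = 12266 J.
W_net = -4223 + 12266 = 8044 J (the clockwise enclosed area).

W_net ≈ 8040 J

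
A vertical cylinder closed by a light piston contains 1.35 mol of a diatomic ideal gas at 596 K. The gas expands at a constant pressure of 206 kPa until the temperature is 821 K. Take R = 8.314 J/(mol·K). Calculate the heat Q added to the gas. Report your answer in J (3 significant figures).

Q ≈ 8840 J

Isobaric: W = nRΔT = (1.35)(8.314)(225) = 2525 J.
ΔU = nCᵥΔT with Cᵥ = 5R/2: ΔU = (1.35)(20.79)(225) = 6313 J.
Q = ΔU + W = 6313 + 2525 = 8839 J.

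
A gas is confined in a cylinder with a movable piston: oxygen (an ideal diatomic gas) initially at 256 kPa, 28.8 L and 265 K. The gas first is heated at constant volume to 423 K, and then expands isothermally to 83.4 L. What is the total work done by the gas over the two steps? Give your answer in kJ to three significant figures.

Step 1 (isochoric): W = 0 (constant volume).
After step 1: P = 408.6 kPa (V unchanged).
Step 2 (isothermal): W = P₁V₁ ln(V₂/V₁) = (11769) ln(83.4/28.8) = 12513 J.
W_total = 0 + 12513 = 12513 J.

W_total ≈ 12.5 kJ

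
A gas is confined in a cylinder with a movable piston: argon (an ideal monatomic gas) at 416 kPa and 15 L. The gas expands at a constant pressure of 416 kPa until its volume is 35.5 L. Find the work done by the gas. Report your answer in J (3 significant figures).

W ≈ 8530 J

Isobaric: W = P ΔV.
W = (416 kPa)(35.5 − 15 L) = (416)(20.5) = 8528 J.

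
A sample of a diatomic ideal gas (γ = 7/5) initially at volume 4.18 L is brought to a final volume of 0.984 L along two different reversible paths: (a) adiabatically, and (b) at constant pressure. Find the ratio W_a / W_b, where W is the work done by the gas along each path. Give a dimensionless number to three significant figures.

Path (a) adiabatic: W = P₁V₁(1 − (V₁/V₂)^(γ−1))/(γ−1) → W_a/(P₁V₁) = -1.959.
Path (b) isobaric: W = P₁(V₂ − V₁) → W_b/(P₁V₁) = -0.7646.
W_a / W_b = -1.959 / -0.7646 = 2.562.

W_a / W_b ≈ 2.56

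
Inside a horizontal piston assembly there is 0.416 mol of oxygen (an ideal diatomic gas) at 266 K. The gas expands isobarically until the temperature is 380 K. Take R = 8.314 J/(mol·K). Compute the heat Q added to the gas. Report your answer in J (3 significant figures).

Q ≈ 1380 J

Isobaric: W = nRΔT = (0.416)(8.314)(114) = 394.3 J.
ΔU = nCᵥΔT with Cᵥ = 5R/2: ΔU = (0.416)(20.79)(114) = 985.7 J.
Q = ΔU + W = 985.7 + 394.3 = 1380 J.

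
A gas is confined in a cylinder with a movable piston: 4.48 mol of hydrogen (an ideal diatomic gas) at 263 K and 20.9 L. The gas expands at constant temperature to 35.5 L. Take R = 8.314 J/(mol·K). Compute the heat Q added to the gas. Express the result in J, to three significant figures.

Q ≈ 5190 J

Isothermal ⇒ ΔU = 0, so Q = W = nRT ln(V₂/V₁).
Q = (4.48)(8.314)(263) ln(35.5/20.9) = 9796 × 0.5298 = 5190 J.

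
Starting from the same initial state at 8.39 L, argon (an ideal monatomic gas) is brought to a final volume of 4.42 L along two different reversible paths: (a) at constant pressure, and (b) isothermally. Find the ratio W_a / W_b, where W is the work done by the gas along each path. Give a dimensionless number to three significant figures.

Path (a) isobaric: W = P₁(V₂ − V₁) → W_a/(P₁V₁) = -0.4732.
Path (b) isothermal: W = P₁V₁ ln(V₂/V₁) → W_b/(P₁V₁) = -0.6409.
W_a / W_b = -0.4732 / -0.6409 = 0.7383.

W_a / W_b ≈ 0.738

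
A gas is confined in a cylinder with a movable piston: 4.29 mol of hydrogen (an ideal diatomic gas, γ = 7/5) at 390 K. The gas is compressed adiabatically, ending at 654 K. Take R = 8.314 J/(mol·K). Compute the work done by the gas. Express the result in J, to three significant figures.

W ≈ -23500 J

Adiabatic ⇒ Q = 0, so W_by = −ΔU = nCᵥ(T₁ − T₂).
Cᵥ = 5R/2 = 20.79 J/(mol·K).
W = (4.29)(20.79)(390 − 654) = -23540 J.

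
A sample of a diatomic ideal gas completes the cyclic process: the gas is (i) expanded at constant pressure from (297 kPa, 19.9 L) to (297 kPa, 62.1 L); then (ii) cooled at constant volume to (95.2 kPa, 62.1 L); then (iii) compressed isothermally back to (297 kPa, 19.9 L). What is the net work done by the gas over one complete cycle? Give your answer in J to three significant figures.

Leg (i): W = PΔV = (297)(62.1 − 19.9) = 12533 J.
Leg (ii): W = 0.
Leg (iii): W = PᵢVᵢ ln(V_f/Vᵢ) = (5912) ln(19.9/62.1) = -6728 J.
W_net = 12533 − 6728 = 5805 J.

W_net ≈ 5810 J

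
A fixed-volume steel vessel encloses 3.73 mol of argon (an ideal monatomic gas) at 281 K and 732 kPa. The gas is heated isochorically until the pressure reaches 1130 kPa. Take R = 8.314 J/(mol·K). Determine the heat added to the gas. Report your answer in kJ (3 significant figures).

Q ≈ 7.11 kJ

Constant volume ⇒ W = 0, so Q = ΔU = nCᵥΔT with Cᵥ = 3R/2 = 12.47 J/(mol·K).
At constant V, T₂/T₁ = P₂/P₁ ⇒ ΔT = T₁(P₂/P₁ − 1) = 281·(1130/732 − 1) = 152.8 K.
ΔU = (3.73)(12.47)(152.8) = 7107 J.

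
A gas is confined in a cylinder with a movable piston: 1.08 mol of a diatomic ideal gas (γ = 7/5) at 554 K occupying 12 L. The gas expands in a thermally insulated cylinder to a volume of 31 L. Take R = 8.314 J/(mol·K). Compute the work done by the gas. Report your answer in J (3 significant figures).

W ≈ 3930 J

Adiabatic: TV^(γ−1) = const with γ = 7/5.
T₂ = T₁ (V₁/V₂)^(γ−1) = 554 × (12/31)^0.4 = 554 × 0.6841 = 379 K.
W_by = nCᵥ(T₁ − T₂) = (1.08)(20.79)(554 − 379) = 3928 J.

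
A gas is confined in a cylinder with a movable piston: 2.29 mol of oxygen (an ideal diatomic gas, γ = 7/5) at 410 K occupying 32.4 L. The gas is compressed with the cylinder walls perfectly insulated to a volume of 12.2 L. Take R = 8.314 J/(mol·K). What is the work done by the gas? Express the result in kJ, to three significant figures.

W ≈ -9.33 kJ

Adiabatic: TV^(γ−1) = const with γ = 7/5.
T₂ = T₁ (V₁/V₂)^(γ−1) = 410 × (32.4/12.2)^0.4 = 410 × 1.478 = 606 K.
W_by = nCᵥ(T₁ − T₂) = (2.29)(20.79)(410 − 606) = -9328 J.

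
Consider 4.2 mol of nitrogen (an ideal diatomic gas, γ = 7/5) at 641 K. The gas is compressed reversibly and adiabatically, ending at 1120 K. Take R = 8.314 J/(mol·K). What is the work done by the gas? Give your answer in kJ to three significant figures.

Adiabatic ⇒ Q = 0, so W_by = −ΔU = nCᵥ(T₁ − T₂).
Cᵥ = 5R/2 = 20.79 J/(mol·K).
W = (4.2)(20.79)(641 − 1120) = -41815 J.

W ≈ -41.8 kJ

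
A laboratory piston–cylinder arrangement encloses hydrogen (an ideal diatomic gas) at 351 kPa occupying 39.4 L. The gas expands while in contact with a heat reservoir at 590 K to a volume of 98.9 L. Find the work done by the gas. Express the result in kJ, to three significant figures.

W ≈ 12.7 kJ

Isothermal: W = nRT ln(V₂/V₁) = P₁V₁ ln(V₂/V₁).
P₁V₁ = (351 kPa)(39.4 L) = 13829 J.
W = 13829 × ln(98.9/39.4) = 13829 × 0.9203
W_by_gas = 12728 J.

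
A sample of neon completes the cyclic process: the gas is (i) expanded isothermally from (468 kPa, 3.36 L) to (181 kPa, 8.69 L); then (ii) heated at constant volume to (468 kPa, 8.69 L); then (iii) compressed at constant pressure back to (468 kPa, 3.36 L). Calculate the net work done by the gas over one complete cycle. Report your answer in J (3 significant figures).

W_net ≈ -1000 J

Leg (i): W = PᵢVᵢ ln(V_f/Vᵢ) = (1572) ln(8.69/3.36) = 1494 J.
Leg (ii): W = 0.
Leg (iii): W = PΔV = (468)(3.36 − 8.69) = -2494 J.
W_net = 1494 − 2494 = -1000 J.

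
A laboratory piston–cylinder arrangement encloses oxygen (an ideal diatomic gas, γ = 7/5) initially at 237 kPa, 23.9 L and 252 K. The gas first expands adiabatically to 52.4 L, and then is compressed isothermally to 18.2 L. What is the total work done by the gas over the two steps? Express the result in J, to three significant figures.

Step 1 (adiabatic): W = (P₁V₁ − P₂V₂)/(γ−1) = (5664 − 4138)/0.4 = 3816 J.
After step 1: P = 78.97 kPa, V = 52.4 L, T = 184.1 K.
Step 2 (isothermal): W = P₁V₁ ln(V₂/V₁) = (4138) ln(18.2/52.4) = -4376 J.
W_total = 3816 − 4376 = -559.5 J.

W_total ≈ -560 J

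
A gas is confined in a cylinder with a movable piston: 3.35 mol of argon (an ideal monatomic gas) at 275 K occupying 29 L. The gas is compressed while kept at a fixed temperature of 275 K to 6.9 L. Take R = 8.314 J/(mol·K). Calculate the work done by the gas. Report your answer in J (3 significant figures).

W ≈ -11000 J

Isothermal: W = nRT ln(V₂/V₁).
W = (3.35)(8.314)(275) × ln(6.9/29)
  = 7659 × -1.436
W_by_gas = -10997 J.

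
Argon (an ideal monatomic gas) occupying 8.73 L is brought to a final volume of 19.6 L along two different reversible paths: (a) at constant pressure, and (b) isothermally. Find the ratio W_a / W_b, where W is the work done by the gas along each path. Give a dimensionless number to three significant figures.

Path (a) isobaric: W = P₁(V₂ − V₁) → W_a/(P₁V₁) = 1.245.
Path (b) isothermal: W = P₁V₁ ln(V₂/V₁) → W_b/(P₁V₁) = 0.8088.
W_a / W_b = 1.245 / 0.8088 = 1.54.

W_a / W_b ≈ 1.54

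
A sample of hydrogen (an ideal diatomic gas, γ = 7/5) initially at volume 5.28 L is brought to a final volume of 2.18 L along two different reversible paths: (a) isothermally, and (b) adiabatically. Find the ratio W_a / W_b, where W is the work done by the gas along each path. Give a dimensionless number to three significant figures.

W_a / W_b ≈ 0.833

Path (a) isothermal: W = P₁V₁ ln(V₂/V₁) → W_a/(P₁V₁) = -0.8846.
Path (b) adiabatic: W = P₁V₁(1 − (V₁/V₂)^(γ−1))/(γ−1) → W_b/(P₁V₁) = -1.061.
W_a / W_b = -0.8846 / -1.061 = 0.8335.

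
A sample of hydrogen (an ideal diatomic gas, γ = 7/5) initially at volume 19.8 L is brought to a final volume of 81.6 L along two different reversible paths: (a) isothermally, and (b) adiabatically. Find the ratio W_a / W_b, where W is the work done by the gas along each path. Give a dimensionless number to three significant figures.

W_a / W_b ≈ 1.31

Path (a) isothermal: W = P₁V₁ ln(V₂/V₁) → W_a/(P₁V₁) = 1.416.
Path (b) adiabatic: W = P₁V₁(1 − (V₁/V₂)^(γ−1))/(γ−1) → W_b/(P₁V₁) = 1.081.
W_a / W_b = 1.416 / 1.081 = 1.31.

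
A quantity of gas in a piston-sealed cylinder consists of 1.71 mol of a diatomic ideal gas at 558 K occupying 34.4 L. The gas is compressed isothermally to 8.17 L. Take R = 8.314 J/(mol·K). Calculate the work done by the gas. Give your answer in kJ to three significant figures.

W ≈ -11.4 kJ

Isothermal: W = nRT ln(V₂/V₁).
W = (1.71)(8.314)(558) × ln(8.17/34.4)
  = 7933 × -1.438
W_by_gas = -11404 J.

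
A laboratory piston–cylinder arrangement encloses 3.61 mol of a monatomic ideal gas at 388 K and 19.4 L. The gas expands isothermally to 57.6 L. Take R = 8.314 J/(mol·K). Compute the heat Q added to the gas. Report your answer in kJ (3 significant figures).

Q ≈ 12.7 kJ

Isothermal ⇒ ΔU = 0, so Q = W = nRT ln(V₂/V₁).
Q = (3.61)(8.314)(388) ln(57.6/19.4) = 11645 × 1.088 = 12673 J.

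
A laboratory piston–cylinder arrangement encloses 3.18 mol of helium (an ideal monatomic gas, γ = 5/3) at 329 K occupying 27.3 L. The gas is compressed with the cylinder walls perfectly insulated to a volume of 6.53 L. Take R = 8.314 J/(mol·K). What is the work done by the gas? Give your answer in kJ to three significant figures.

W ≈ -20.8 kJ

Adiabatic: TV^(γ−1) = const with γ = 5/3.
T₂ = T₁ (V₁/V₂)^(γ−1) = 329 × (27.3/6.53)^0.667 = 329 × 2.595 = 853.8 K.
W_by = nCᵥ(T₁ − T₂) = (3.18)(12.47)(329 − 853.8) = -20813 J.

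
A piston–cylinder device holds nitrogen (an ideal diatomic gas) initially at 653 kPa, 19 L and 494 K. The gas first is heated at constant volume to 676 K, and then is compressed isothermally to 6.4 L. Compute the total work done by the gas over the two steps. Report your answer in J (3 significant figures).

Step 1 (isochoric): W = 0 (constant volume).
After step 1: P = 893.6 kPa (V unchanged).
Step 2 (isothermal): W = P₁V₁ ln(V₂/V₁) = (16978) ln(6.4/19) = -18474 J.
W_total = 0 − 18474 = -18474 J.

W_total ≈ -18500 J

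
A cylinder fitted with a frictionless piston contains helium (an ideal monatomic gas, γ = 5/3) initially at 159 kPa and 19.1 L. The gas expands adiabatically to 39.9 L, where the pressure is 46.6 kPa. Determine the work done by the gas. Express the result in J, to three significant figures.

W ≈ 1770 J

Adiabatic: W = (P₁V₁ − P₂V₂)/(γ − 1) with γ = 5/3.
P₁V₁ = 3037 J, P₂V₂ = 1859 J.
W = (3037 − 1859) / 0.6667 = 1766 J.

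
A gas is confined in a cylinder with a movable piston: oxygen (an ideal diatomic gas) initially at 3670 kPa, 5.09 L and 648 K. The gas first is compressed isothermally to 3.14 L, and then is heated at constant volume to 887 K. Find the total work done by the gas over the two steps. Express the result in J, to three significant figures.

Step 1 (isothermal): W = P₁V₁ ln(V₂/V₁) = (18680) ln(3.14/5.09) = -9024 J.
Step 2 (isochoric): W = 0 (constant volume).
W_total = -9024 + 0 = -9024 J.

W_total ≈ -9020 J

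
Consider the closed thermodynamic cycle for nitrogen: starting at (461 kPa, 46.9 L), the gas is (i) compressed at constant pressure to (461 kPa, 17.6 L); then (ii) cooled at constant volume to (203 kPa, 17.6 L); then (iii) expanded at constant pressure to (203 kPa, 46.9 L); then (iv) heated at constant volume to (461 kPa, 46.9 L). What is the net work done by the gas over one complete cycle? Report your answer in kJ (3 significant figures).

W_net ≈ -7.56 kJ

Constant-volume legs do no work.
W(i) = (461)(17.6 − 46.9) = -13507 J; W(iii) = (203)(46.9 − 17.6) = 5948 J.
W_net = -13507 + 5948 = -7559 J (the counter-clockwise enclosed area).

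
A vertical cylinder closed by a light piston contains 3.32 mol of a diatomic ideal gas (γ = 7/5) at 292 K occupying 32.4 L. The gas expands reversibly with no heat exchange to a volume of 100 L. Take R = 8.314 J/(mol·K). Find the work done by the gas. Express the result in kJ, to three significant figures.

W ≈ 7.31 kJ

Adiabatic: TV^(γ−1) = const with γ = 7/5.
T₂ = T₁ (V₁/V₂)^(γ−1) = 292 × (32.4/100)^0.4 = 292 × 0.6371 = 186 K.
W_by = nCᵥ(T₁ − T₂) = (3.32)(20.79)(292 − 186) = 7312 J.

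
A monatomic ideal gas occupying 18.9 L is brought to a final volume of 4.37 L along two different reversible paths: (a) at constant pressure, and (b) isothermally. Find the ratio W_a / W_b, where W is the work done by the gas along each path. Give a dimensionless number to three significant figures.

Path (a) isobaric: W = P₁(V₂ − V₁) → W_a/(P₁V₁) = -0.7688.
Path (b) isothermal: W = P₁V₁ ln(V₂/V₁) → W_b/(P₁V₁) = -1.464.
W_a / W_b = -0.7688 / -1.464 = 0.525.

W_a / W_b ≈ 0.525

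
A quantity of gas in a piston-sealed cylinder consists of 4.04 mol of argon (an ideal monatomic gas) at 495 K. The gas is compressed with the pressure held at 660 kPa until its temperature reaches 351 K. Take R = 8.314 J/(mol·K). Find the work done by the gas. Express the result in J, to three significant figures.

Isobaric: W = P ΔV = nR ΔT.
W = (4.04)(8.314)(351 − 495) = -4837 J.

W ≈ -4840 J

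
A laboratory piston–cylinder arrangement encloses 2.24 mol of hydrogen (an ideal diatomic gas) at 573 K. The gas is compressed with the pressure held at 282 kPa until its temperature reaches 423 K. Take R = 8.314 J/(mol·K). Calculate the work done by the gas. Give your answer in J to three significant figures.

Isobaric: W = P ΔV = nR ΔT.
W = (2.24)(8.314)(423 − 573) = -2794 J.

W ≈ -2790 J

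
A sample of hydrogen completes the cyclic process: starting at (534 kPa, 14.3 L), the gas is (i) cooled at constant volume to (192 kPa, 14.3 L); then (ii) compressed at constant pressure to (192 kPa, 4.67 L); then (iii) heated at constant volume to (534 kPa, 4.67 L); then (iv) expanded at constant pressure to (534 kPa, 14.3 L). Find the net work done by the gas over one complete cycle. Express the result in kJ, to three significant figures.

W_net ≈ 3.29 kJ

Constant-volume legs do no work.
W(ii) = (192)(4.67 − 14.3) = -1849 J; W(iv) = (534)(14.3 − 4.67) = 5142 J.
W_net = -1849 + 5142 = 3293 J (the clockwise enclosed area).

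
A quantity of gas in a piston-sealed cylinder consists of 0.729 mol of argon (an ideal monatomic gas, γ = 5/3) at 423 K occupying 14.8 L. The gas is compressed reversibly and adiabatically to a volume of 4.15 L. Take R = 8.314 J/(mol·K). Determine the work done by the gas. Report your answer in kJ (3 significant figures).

Adiabatic: TV^(γ−1) = const with γ = 5/3.
T₂ = T₁ (V₁/V₂)^(γ−1) = 423 × (14.8/4.15)^0.667 = 423 × 2.334 = 987.4 K.
W_by = nCᵥ(T₁ − T₂) = (0.729)(12.47)(423 − 987.4) = -5131 J.

W ≈ -5.13 kJ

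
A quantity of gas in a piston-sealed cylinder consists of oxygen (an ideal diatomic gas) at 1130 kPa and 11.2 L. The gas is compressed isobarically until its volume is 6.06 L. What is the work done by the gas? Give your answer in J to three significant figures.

Isobaric: W = P ΔV.
W = (1130 kPa)(6.06 − 11.2 L) = (1130)(-5.14) = -5808 J.

W ≈ -5810 J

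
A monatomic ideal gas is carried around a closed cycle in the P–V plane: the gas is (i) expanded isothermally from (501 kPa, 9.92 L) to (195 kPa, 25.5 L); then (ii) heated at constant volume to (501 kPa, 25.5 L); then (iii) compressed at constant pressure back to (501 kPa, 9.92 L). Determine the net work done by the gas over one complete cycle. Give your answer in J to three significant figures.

Leg (i): W = PᵢVᵢ ln(V_f/Vᵢ) = (4970) ln(25.5/9.92) = 4692 J.
Leg (ii): W = 0.
Leg (iii): W = PΔV = (501)(9.92 − 25.5) = -7806 J.
W_net = 4692 − 7806 = -3113 J.

W_net ≈ -3110 J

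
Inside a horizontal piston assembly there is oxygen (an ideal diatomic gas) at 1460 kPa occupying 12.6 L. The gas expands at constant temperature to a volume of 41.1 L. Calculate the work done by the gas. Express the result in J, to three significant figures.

W ≈ 21700 J

Isothermal: W = nRT ln(V₂/V₁) = P₁V₁ ln(V₂/V₁).
P₁V₁ = (1460 kPa)(12.6 L) = 18396 J.
W = 18396 × ln(41.1/12.6) = 18396 × 1.182
W_by_gas = 21750 J.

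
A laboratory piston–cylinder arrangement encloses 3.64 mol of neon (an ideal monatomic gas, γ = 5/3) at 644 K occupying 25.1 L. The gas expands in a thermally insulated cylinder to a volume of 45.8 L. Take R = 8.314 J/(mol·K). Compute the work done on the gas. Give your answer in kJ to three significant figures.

Adiabatic: TV^(γ−1) = const with γ = 5/3.
T₂ = T₁ (V₁/V₂)^(γ−1) = 644 × (25.1/45.8)^0.667 = 644 × 0.6697 = 431.3 K.
W_by = nCᵥ(T₁ − T₂) = (3.64)(12.47)(644 − 431.3) = 9656 J.
Work on gas = −W_by = -9656 J.

W ≈ -9.66 kJ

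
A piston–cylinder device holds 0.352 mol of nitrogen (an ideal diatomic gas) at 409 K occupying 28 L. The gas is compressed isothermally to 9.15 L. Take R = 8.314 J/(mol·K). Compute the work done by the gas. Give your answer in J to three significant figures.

W ≈ -1340 J

Isothermal: W = nRT ln(V₂/V₁).
W = (0.352)(8.314)(409) × ln(9.15/28)
  = 1197 × -1.118
W_by_gas = -1339 J.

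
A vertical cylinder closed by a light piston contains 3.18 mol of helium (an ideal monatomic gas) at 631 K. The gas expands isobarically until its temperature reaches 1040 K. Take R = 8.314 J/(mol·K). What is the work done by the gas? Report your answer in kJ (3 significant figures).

W ≈ 10.8 kJ

Isobaric: W = P ΔV = nR ΔT.
W = (3.18)(8.314)(1040 − 631) = 10813 J.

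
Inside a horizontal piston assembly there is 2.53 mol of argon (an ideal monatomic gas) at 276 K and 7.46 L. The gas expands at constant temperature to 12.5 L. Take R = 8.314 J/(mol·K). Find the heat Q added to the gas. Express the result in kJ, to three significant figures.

Isothermal ⇒ ΔU = 0, so Q = W = nRT ln(V₂/V₁).
Q = (2.53)(8.314)(276) ln(12.5/7.46) = 5805 × 0.5162 = 2997 J.

Q ≈ 3.00 kJ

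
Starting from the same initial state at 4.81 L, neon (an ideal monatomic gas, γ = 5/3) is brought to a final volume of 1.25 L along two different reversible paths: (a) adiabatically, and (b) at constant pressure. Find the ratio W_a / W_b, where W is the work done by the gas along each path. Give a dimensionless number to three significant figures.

Path (a) adiabatic: W = P₁V₁(1 − (V₁/V₂)^(γ−1))/(γ−1) → W_a/(P₁V₁) = -2.183.
Path (b) isobaric: W = P₁(V₂ − V₁) → W_b/(P₁V₁) = -0.7401.
W_a / W_b = -2.183 / -0.7401 = 2.95.

W_a / W_b ≈ 2.95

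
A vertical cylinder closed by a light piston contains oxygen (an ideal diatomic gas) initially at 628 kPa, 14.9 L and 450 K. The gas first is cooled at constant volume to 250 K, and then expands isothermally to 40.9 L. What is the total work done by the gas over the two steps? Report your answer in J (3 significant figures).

Step 1 (isochoric): W = 0 (constant volume).
After step 1: P = 348.9 kPa (V unchanged).
Step 2 (isothermal): W = P₁V₁ ln(V₂/V₁) = (5198) ln(40.9/14.9) = 5249 J.
W_total = 0 + 5249 = 5249 J.

W_total ≈ 5250 J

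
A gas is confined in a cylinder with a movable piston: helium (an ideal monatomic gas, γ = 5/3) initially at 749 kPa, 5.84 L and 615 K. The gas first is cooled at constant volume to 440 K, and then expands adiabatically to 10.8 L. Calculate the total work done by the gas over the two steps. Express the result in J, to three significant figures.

Step 1 (isochoric): W = 0 (constant volume).
After step 1: P = 535.9 kPa (V unchanged).
Step 2 (adiabatic): W = (P₁V₁ − P₂V₂)/(γ−1) = (3129 − 2077)/0.667 = 1579 J.
W_total = 0 + 1579 = 1579 J.

W_total ≈ 1580 J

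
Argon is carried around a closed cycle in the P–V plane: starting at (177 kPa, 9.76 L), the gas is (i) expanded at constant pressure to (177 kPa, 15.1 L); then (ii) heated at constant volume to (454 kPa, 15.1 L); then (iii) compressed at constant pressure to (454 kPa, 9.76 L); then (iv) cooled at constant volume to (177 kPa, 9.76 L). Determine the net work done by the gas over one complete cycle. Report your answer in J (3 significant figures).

Constant-volume legs do no work.
W(i) = (177)(15.1 − 9.76) = 945.2 J; W(iii) = (454)(9.76 − 15.1) = -2424 J.
W_net = 945.2 − 2424 = -1479 J (the counter-clockwise enclosed area).

W_net ≈ -1480 J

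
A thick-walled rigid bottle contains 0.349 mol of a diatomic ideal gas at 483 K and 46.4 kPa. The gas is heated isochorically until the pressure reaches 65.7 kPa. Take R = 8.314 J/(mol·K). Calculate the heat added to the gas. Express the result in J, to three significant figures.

Q ≈ 1460 J

Constant volume ⇒ W = 0, so Q = ΔU = nCᵥΔT with Cᵥ = 5R/2 = 20.79 J/(mol·K).
At constant V, T₂/T₁ = P₂/P₁ ⇒ ΔT = T₁(P₂/P₁ − 1) = 483·(65.7/46.4 − 1) = 200.9 K.
ΔU = (0.349)(20.79)(200.9) = 1457 J.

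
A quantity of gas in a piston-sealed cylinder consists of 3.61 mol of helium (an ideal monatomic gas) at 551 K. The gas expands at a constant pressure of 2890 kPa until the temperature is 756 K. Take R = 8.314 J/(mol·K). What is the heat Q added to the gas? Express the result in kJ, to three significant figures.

Q ≈ 15.4 kJ

Isobaric: W = nRΔT = (3.61)(8.314)(205) = 6153 J.
ΔU = nCᵥΔT with Cᵥ = 3R/2: ΔU = (3.61)(12.47)(205) = 9229 J.
Q = ΔU + W = 9229 + 6153 = 15382 J.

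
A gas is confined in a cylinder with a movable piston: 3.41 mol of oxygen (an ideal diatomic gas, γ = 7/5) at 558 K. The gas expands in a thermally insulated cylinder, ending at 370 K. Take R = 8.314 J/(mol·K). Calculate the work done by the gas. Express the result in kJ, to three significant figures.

Adiabatic ⇒ Q = 0, so W_by = −ΔU = nCᵥ(T₁ − T₂).
Cᵥ = 5R/2 = 20.79 J/(mol·K).
W = (3.41)(20.79)(558 − 370) = 13325 J.

W ≈ 13.3 kJ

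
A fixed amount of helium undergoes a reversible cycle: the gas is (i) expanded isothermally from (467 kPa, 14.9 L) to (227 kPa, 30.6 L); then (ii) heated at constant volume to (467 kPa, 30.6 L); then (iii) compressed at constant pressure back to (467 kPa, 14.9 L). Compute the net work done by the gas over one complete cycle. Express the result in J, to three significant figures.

W_net ≈ -2320 J

Leg (i): W = PᵢVᵢ ln(V_f/Vᵢ) = (6958) ln(30.6/14.9) = 5007 J.
Leg (ii): W = 0.
Leg (iii): W = PΔV = (467)(14.9 − 30.6) = -7332 J.
W_net = 5007 − 7332 = -2324 J.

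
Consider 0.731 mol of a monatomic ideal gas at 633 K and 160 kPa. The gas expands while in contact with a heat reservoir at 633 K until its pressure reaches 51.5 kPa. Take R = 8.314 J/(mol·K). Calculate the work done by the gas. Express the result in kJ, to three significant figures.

W ≈ 4.36 kJ

Isothermal process: W = nRT ln(V₂/V₁) = nRT ln(P₁/P₂).
W = (0.731)(8.314)(633) × ln(160/51.5)
  = 3847 × ln(3.107) = 3847 × 1.134
W_by_gas = 4361 J.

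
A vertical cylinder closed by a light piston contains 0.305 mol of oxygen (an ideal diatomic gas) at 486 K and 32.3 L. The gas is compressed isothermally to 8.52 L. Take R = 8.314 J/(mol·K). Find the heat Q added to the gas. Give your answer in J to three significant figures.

Q ≈ -1640 J

Isothermal ⇒ ΔU = 0, so Q = W = nRT ln(V₂/V₁).
Q = (0.305)(8.314)(486) ln(8.52/32.3) = 1232 × -1.333 = -1642 J.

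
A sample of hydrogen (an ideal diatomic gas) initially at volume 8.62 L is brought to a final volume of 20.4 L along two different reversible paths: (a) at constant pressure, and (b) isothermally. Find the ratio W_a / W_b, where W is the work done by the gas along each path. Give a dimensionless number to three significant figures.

W_a / W_b ≈ 1.59

Path (a) isobaric: W = P₁(V₂ − V₁) → W_a/(P₁V₁) = 1.367.
Path (b) isothermal: W = P₁V₁ ln(V₂/V₁) → W_b/(P₁V₁) = 0.8614.
W_a / W_b = 1.367 / 0.8614 = 1.586.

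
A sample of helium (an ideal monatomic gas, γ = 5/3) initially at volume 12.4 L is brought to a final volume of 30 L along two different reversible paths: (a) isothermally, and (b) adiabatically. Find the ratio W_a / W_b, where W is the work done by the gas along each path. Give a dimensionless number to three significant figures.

Path (a) isothermal: W = P₁V₁ ln(V₂/V₁) → W_a/(P₁V₁) = 0.8835.
Path (b) adiabatic: W = P₁V₁(1 − (V₁/V₂)^(γ−1))/(γ−1) → W_b/(P₁V₁) = 0.6677.
W_a / W_b = 0.8835 / 0.6677 = 1.323.

W_a / W_b ≈ 1.32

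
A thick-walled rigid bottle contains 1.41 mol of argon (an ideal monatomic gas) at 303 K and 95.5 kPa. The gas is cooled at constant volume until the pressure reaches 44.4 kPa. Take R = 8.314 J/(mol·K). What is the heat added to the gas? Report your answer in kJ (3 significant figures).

Constant volume ⇒ W = 0, so Q = ΔU = nCᵥΔT with Cᵥ = 3R/2 = 12.47 J/(mol·K).
At constant V, T₂/T₁ = P₂/P₁ ⇒ ΔT = T₁(P₂/P₁ − 1) = 303·(44.4/95.5 − 1) = -162.1 K.
ΔU = (1.41)(12.47)(-162.1) = -2851 J.

Q ≈ -2.85 kJ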